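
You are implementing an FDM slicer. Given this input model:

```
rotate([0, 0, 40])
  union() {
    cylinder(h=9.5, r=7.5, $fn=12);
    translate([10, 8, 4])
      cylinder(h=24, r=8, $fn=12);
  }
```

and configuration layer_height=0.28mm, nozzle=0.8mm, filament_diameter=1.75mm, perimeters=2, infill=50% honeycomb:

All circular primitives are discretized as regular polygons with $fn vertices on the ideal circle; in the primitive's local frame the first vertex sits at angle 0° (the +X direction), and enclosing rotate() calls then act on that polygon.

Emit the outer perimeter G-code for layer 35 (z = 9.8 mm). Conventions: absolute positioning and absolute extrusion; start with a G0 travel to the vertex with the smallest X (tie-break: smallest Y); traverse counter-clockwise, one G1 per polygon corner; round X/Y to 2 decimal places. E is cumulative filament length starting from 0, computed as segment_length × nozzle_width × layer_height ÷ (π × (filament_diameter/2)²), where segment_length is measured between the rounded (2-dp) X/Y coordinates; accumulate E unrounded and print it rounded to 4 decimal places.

At z = 9.8 mm: the cylinder is absent (z outside [0, 9.5]); the cylinder at (10, 8): section is a regular 12-gon, circumradius r=8; Taking the union: only the r=8 cylinder at (10, 8) is present, so the union is just that shape — 1 connected region; (rotated 40° about Z; rotation is an isometry so areas/perimeters/island counts are preserved). The outline is a single polygon with 12 vertices. Extrusion per mm of travel: 0.8 × 0.28 / (π × 0.875²) = 0.093128. Accumulating E over each segment gives final E = 4.6275.

G0 X-5.36 Y11.17 Z9.80
G1 X-3.61 Y7.41 E0.3862
G1 X-0.22 Y5.04 E0.7714
G1 X3.91 Y4.68 E1.1575
G1 X7.66 Y6.43 E1.5429
G1 X10.04 Y9.82 E1.9286
G1 X10.40 Y13.95 E2.3147
G1 X8.65 Y17.70 E2.7001
G1 X5.25 Y20.07 E3.0861
G1 X1.13 Y20.43 E3.4712
G1 X-2.62 Y18.68 E3.8566
G1 X-5.00 Y15.29 E4.2424
G1 X-5.36 Y11.17 E4.6275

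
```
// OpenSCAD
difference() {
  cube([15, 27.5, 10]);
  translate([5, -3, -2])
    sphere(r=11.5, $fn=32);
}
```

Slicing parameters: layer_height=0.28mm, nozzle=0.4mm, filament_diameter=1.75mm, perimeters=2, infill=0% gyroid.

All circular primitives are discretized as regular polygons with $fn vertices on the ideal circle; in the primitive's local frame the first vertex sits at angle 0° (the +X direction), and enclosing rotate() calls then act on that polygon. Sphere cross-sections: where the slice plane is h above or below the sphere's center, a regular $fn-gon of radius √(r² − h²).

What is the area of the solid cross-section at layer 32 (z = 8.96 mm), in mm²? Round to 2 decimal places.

411.39 mm²

At z = 8.96 mm: the cube (footprint 15×27.5) is included at this height (area 412.50 mm²); the r=11.5 sphere at (5, -3) contributes a regular 32-gon of circumradius √(11.5²−10.96²) = 3.483 (area = (32/2)·3.483²·sin(360°/32) = 37.86 mm²); Subtracting the remaining from the first: starting from the 15×27.5 cube (412.50 mm²), the r=11.5 sphere at (5, -3) partially overlaps it — only the 1.11 mm² overlap (of its 37.86 mm²) is removed, clipping the outline — area = 411.39 mm². Overall, the cross-section is a single solid region. Net area = 411.39 mm².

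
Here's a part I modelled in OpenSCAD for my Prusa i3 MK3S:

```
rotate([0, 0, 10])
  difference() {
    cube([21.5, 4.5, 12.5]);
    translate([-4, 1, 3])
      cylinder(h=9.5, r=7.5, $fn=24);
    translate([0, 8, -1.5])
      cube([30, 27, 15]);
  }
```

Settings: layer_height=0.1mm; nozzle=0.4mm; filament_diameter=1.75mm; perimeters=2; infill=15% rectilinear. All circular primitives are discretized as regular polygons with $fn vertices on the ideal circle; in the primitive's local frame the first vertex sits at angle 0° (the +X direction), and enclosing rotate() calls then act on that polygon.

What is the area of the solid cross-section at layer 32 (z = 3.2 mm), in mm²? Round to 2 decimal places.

At z = 3.2 mm: the cube is present — its section is the full 21.5×4.5 rectangle (area 96.75 mm²); the cylinder at (-4, 1): section is a regular 24-gon, circumradius r=7.5 (area = (24/2)·7.500²·sin(360°/24) = 174.70 mm²); the cube at (0, 8) (footprint 30×27) is included at this height (area 810.00 mm²); Taking the first minus the rest: starting from the 21.5×4.5 cube (96.75 mm²), the r=7.5 cylinder at (-4, 1) partially overlaps it — only the 14.53 mm² overlap (of its 174.70 mm²) is removed, clipping the outline; the 30×27 cube at (0, 8) misses the remaining region (no effect) — area = 82.22 mm²; (rotated 10° about Z; rotation is an isometry so areas/perimeters/island counts are preserved). Overall, the cross-section is a single solid region. Net area = 82.22 mm².

82.22 mm²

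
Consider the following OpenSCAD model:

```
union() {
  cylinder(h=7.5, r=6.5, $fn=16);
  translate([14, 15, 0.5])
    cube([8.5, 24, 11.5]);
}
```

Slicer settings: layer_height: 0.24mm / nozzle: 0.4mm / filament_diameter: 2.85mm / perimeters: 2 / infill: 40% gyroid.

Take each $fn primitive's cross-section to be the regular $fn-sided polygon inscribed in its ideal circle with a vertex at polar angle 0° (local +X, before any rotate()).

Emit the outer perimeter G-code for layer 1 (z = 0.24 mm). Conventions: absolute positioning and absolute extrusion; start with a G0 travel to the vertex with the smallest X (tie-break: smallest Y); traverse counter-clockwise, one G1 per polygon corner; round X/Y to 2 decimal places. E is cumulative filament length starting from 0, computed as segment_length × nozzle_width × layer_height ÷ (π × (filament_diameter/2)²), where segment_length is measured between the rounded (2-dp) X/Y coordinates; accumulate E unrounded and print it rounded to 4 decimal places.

At z = 0.24 mm: the r=6.5 cylinder contributes a regular 16-gon of circumradius 6.5; the cube at (14, 15) is not intersected at this z (z outside [0.5, 12]); Merging all regions: only the r=6.5 cylinder is present, so the union is just that shape — 1 connected region. The outline is a single polygon with 16 vertices. Extrusion per mm of travel: 0.4 × 0.24 / (π × 1.425²) = 0.015048. Accumulating E over each segment gives final E = 0.6110.

G0 X-6.50 Y0.00 Z0.24
G1 X-6.01 Y-2.49 E0.0382
G1 X-4.60 Y-4.60 E0.0764
G1 X-2.49 Y-6.01 E0.1146
G1 X0.00 Y-6.50 E0.1528
G1 X2.49 Y-6.01 E0.1909
G1 X4.60 Y-4.60 E0.2291
G1 X6.01 Y-2.49 E0.2673
G1 X6.50 Y0.00 E0.3055
G1 X6.01 Y2.49 E0.3437
G1 X4.60 Y4.60 E0.3819
G1 X2.49 Y6.01 E0.4201
G1 X0.00 Y6.50 E0.4583
G1 X-2.49 Y6.01 E0.4965
G1 X-4.60 Y4.60 E0.5346
G1 X-6.01 Y2.49 E0.5728
G1 X-6.50 Y0.00 E0.6110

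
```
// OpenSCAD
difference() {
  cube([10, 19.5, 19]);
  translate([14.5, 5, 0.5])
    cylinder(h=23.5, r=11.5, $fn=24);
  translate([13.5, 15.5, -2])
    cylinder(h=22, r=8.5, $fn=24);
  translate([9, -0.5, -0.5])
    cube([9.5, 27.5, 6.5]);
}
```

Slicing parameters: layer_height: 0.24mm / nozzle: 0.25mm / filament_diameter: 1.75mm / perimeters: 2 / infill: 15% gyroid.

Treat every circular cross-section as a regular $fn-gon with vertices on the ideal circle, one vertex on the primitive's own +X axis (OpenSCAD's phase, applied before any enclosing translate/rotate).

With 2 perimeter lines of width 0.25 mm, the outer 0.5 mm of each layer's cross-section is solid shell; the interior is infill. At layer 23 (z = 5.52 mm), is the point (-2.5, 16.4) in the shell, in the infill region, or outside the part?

At z = 5.52 mm: the 10×19.5 cube contributes its full rectangle; the r=11.5 cylinder at (14.5, 5) contributes a regular 24-gon of circumradius 11.5; the r=8.5 cylinder at (13.5, 15.5) contributes a regular 24-gon of circumradius 8.5; the 9.5×27.5 cube at (9, -0.5) contributes its full rectangle; After the difference (first − rest): starting from the 10×19.5 cube, the r=11.5 cylinder at (14.5, 5) partially overlaps it — only the 85.37 mm² overlap (of its 410.75 mm²) is removed, clipping the outline; the r=8.5 cylinder at (13.5, 15.5) partially overlaps it — only the 25.60 mm² overlap (of its 224.40 mm²) is removed, clipping the outline; the 9.5×27.5 cube at (9, -0.5) misses the remaining region (no effect) — 1 connected region. Overall, the cross-section is a single solid region. The nearest boundary edge runs (0.00, 0.00)→(0.00, 19.50); distance from the point to it = 2.50 mm. The point is not inside any of the regions above, so it lies outside the cross-section (2.50 mm from the nearest boundary).

outside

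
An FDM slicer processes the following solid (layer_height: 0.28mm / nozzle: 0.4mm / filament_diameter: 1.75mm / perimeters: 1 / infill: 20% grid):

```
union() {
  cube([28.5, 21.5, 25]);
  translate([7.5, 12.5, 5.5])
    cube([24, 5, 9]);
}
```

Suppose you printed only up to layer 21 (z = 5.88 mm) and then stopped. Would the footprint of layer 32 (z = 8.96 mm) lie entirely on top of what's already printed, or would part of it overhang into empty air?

Compare the two slices. At z = 5.88: the cube (footprint 28.5×21.5) is included at this height (area 612.75 mm²); the cube at (7.5, 12.5) is present — its section is the full 24×5 rectangle (area 120.00 mm²); Combining (union): the regions partially overlap — summed areas 732.75 mm² minus the doubly-counted overlap 105.00 mm² gives 627.75 mm² — area = 627.75 mm². At z = 8.96: the 28.5×21.5 cube contributes its full rectangle (area 612.75 mm²); the cube at (7.5, 12.5) is present — its section is the full 24×5 rectangle (area 120.00 mm²); Taking the union: the regions partially overlap — summed areas 732.75 mm² minus the doubly-counted overlap 105.00 mm² gives 627.75 mm² — area = 627.75 mm². Checking containment: the cross-section at z = 8.96 is a subset of the cross-section at z = 5.88.

entirely on top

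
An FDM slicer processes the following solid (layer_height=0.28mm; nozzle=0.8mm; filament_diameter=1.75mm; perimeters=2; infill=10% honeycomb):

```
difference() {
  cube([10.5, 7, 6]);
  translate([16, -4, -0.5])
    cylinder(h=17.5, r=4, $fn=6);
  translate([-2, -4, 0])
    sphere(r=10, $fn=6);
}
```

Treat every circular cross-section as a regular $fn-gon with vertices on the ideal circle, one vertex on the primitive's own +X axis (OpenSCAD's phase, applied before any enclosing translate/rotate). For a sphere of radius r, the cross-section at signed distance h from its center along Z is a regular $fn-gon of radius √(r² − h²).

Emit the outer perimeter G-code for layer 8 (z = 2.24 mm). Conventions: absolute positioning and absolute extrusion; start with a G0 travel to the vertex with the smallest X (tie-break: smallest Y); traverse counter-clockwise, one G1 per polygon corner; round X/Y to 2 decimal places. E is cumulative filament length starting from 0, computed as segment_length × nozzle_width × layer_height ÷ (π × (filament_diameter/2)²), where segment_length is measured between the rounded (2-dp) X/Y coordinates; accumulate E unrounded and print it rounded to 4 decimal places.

G0 X0.00 Y4.44 Z2.24
G1 X2.87 Y4.44 E0.2673
G1 X5.44 Y0.00 E0.7450
G1 X10.50 Y0.00 E1.2163
G1 X10.50 Y7.00 E1.8682
G1 X0.00 Y7.00 E2.8460
G1 X0.00 Y4.44 E3.0844

At z = 2.24 mm: the cube is present — its section is the full 10.5×7 rectangle; the cylinder at (16, -4): section is a regular 6-gon, circumradius r=4; the sphere at (-2, -4): section is a regular 6-gon, circumradius = √(r²−h²) = √(10²−2.24²) = 9.746; Taking the first minus the rest: starting from the 10.5×7 cube, the r=4 cylinder at (16, -4) misses the remaining region (no effect); the r=10 sphere at (-2, -4) partially overlaps it — only the 18.45 mm² overlap (of its 246.77 mm²) is removed, clipping the outline — 1 connected region. The outline is a single polygon with 6 vertices. Extrusion per mm of travel: 0.8 × 0.28 / (π × 0.875²) = 0.093128. Accumulating E over each segment gives final E = 3.0844.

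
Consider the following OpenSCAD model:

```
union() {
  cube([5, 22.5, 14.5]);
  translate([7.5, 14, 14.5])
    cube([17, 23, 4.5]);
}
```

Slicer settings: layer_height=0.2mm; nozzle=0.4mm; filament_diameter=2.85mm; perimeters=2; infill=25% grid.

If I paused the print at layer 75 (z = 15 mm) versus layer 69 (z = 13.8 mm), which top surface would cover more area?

Layer 75 (z = 15): the cube does not reach this height (z outside [0, 14.5]); the 17×23 cube at (7.5, 14) contributes its full rectangle (area 391.00 mm²); Combining (union): only the 17×23 cube at (7.5, 14) is present, so the union is just that shape — area = 391.00 mm². So its area = 391.00 mm². Layer 69 (z = 13.8): the cube (footprint 5×22.5) is included at this height (area 112.50 mm²); the cube at (7.5, 14) is not intersected at this z (z outside [14.5, 19]); Taking the union: only the 5×22.5 cube is present, so the union is just that shape — area = 112.50 mm². So its area = 112.50 mm². Layer 75 is larger (391.00 vs 112.50 mm²).

layer 75 (z = 15 mm)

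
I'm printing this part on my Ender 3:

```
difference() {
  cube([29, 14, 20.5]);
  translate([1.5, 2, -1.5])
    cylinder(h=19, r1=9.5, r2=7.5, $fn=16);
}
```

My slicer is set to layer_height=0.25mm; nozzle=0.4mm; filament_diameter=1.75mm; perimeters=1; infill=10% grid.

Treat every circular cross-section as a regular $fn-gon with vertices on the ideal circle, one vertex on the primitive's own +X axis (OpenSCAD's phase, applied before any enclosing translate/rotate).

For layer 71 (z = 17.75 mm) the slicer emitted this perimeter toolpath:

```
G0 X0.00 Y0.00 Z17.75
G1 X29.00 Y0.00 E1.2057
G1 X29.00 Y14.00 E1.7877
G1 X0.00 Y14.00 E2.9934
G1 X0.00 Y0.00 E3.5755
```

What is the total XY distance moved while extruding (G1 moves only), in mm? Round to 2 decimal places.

Sum the Euclidean lengths of each G1 segment: total = 86.00 mm.

86.00 mm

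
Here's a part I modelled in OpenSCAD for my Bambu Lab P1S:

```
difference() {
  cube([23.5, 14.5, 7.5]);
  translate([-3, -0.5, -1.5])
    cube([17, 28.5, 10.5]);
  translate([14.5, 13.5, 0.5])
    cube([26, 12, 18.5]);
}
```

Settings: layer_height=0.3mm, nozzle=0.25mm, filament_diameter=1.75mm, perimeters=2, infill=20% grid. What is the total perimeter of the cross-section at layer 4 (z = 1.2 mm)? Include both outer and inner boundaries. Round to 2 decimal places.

At z = 1.2 mm: the 23.5×14.5 cube contributes its full rectangle (perimeter 76.00 mm); the 17×28.5 cube at (-3, -0.5) contributes its full rectangle (perimeter 91.00 mm); the 26×12 cube at (14.5, 13.5) contributes its full rectangle (perimeter 76.00 mm); After the difference (first − rest): starting from the 23.5×14.5 cube, the 17×28.5 cube at (-3, -0.5) partially overlaps it — only the 203.00 mm² overlap (of its 484.50 mm²) is removed, clipping the outline; the 26×12 cube at (14.5, 13.5) partially overlaps it — only the 9.00 mm² overlap (of its 312.00 mm²) is removed, clipping the outline — boundary = 48.00 mm. Overall, the cross-section is a single solid region. Total boundary length (outer) = 48.00 mm.

48.00 mm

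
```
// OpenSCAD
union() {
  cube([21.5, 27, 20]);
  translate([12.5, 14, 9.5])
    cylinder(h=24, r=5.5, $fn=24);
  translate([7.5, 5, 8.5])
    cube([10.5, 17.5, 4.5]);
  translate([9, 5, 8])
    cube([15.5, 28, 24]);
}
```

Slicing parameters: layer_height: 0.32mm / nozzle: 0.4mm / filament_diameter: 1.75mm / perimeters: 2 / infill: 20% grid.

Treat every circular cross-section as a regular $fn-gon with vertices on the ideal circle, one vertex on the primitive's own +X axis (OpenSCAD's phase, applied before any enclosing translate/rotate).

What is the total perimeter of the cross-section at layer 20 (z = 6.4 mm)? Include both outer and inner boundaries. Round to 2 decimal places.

At z = 6.4 mm: the 21.5×27 cube contributes its full rectangle (perimeter 97.00 mm); the cylinder at (12.5, 14) is not intersected at this z (z outside [9.5, 33.5]); the cube at (7.5, 5) does not reach this height (z outside [8.5, 13]); the cube at (9, 5) is not intersected at this z (z outside [8, 32]); Combining (union): only the 21.5×27 cube is present, so the union is just that shape — boundary = 97.00 mm. Overall, the cross-section is a single solid region. Total boundary length (outer) = 97.00 mm.

97.00 mm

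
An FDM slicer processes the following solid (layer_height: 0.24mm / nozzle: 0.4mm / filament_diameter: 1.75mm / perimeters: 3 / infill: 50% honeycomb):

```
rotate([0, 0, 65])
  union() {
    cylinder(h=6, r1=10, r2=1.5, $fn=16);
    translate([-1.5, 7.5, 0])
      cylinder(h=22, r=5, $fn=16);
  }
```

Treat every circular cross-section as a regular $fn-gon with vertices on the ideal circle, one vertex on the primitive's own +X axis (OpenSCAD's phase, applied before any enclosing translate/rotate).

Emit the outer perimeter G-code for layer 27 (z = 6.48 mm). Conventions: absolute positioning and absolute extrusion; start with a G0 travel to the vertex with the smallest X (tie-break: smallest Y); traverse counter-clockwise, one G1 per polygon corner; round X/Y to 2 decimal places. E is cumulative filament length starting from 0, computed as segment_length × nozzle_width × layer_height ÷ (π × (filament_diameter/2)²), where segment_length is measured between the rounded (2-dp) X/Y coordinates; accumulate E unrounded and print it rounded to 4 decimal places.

G0 X-12.43 Y2.03 Z6.48
G1 X-12.13 Y0.10 E0.0780
G1 X-11.12 Y-1.57 E0.1559
G1 X-9.54 Y-2.72 E0.2338
G1 X-7.65 Y-3.19 E0.3116
G1 X-5.72 Y-2.89 E0.3895
G1 X-4.05 Y-1.88 E0.4674
G1 X-2.90 Y-0.30 E0.5454
G1 X-2.44 Y1.59 E0.6231
G1 X-2.73 Y3.52 E0.7010
G1 X-3.74 Y5.19 E0.7789
G1 X-5.32 Y6.34 E0.8568
G1 X-7.21 Y6.81 E0.9346
G1 X-9.14 Y6.51 E1.0125
G1 X-10.81 Y5.50 E1.0904
G1 X-11.96 Y3.92 E1.1684
G1 X-12.43 Y2.03 E1.2462

At z = 6.48 mm: the cone is not intersected at this z (z outside [0, 6]); the r=5 cylinder at (-1.5, 7.5) contributes a regular 16-gon of circumradius 5; Combining (union): only the r=5 cylinder at (-1.5, 7.5) is present, so the union is just that shape — 1 connected region; (whole slice rotated 65° about Z — lengths, areas and connectivity unchanged). The outline is a single polygon with 16 vertices. Extrusion per mm of travel: 0.4 × 0.24 / (π × 0.875²) = 0.039912. Accumulating E over each segment gives final E = 1.2462.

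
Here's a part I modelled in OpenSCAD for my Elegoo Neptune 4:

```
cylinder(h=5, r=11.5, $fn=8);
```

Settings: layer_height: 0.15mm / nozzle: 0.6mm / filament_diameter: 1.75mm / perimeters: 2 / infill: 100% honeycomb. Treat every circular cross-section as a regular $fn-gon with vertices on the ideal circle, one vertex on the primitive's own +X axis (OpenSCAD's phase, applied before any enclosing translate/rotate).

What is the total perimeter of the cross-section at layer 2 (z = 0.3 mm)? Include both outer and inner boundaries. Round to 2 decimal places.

At z = 0.3 mm: the r=11.5 cylinder contributes a regular 8-gon of circumradius 11.5 (perimeter = 2·8·11.500·sin(180°/8) = 70.41 mm). Overall, the cross-section is a single solid region. Total boundary length (outer) = 70.41 mm.

70.41 mm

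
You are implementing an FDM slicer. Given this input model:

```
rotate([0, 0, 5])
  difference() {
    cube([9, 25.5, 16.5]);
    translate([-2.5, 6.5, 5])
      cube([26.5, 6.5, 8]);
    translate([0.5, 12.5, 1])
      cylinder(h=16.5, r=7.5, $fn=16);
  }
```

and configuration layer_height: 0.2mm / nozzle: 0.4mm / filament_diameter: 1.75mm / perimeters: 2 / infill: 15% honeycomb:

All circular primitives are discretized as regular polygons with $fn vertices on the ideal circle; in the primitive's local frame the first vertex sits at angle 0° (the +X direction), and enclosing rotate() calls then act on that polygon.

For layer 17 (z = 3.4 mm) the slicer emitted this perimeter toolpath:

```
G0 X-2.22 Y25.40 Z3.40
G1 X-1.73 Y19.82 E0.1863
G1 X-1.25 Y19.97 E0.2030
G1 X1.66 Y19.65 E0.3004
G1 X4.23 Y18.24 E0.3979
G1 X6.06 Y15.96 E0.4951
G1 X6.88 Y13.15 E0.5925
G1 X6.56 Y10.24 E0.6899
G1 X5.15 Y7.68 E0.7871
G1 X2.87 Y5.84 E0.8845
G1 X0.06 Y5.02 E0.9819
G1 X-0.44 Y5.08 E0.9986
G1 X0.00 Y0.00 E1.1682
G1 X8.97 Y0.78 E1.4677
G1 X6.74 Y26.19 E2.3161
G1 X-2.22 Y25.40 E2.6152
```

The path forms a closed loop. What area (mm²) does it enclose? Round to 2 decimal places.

Apply the shoelace formula to the sequence of (X, Y) vertices; enclosed area = 135.96 mm².

135.96 mm²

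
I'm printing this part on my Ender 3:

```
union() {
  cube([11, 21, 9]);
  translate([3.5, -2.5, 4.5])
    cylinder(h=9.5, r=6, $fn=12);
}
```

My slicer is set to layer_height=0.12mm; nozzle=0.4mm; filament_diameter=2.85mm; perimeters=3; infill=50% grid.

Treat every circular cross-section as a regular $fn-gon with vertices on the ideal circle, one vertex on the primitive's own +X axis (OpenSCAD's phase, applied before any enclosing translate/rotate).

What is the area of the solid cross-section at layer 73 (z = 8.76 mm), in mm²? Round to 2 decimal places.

315.65 mm²

At z = 8.76 mm: the cube is present — its section is the full 11×21 rectangle (area 231.00 mm²); the cylinder at (3.5, -2.5): section is a regular 12-gon, circumradius r=6 (area = (12/2)·6.000²·sin(360°/12) = 108.00 mm²); Taking the union: the regions partially overlap — summed areas 339.00 mm² minus the doubly-counted overlap 23.35 mm² gives 315.65 mm² — area = 315.65 mm². Overall, the cross-section is a single solid region. Net area = 315.65 mm².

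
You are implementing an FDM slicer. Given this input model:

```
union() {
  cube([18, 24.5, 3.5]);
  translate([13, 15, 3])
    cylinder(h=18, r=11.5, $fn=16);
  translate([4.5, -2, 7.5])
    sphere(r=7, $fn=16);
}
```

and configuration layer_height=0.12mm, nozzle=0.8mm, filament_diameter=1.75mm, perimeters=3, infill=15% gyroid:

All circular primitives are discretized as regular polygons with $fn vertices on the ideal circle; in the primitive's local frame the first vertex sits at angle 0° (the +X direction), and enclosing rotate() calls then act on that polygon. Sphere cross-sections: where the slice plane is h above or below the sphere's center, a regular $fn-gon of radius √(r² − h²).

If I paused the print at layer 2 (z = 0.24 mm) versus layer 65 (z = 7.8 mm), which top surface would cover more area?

Layer 2 (z = 0.24): the 18×24.5 cube contributes its full rectangle (area 441.00 mm²); the cylinder at (13, 15) is absent (z outside [3, 21]); the sphere at (4.5, -2) does not reach this height (|z−center|=7.260 > r=7); Taking the union: only the 18×24.5 cube is present, so the union is just that shape — area = 441.00 mm². So its area = 441.00 mm². Layer 65 (z = 7.8): the cube does not reach this height (z outside [0, 3.5]); the r=11.5 cylinder at (13, 15) contributes a regular 16-gon of circumradius 11.5 (area = (16/2)·11.500²·sin(360°/16) = 404.88 mm²); the sphere at (4.5, -2): section is a regular 16-gon, circumradius = √(r²−h²) = √(7²−0.3²) = 6.994 (area = (16/2)·6.994²·sin(360°/16) = 149.74 mm²); Taking the union: the 2 present regions are separate (no shared area or edge), so areas and boundary lengths simply add and each stays a separate island — area = 554.62 mm². So its area = 554.62 mm². Layer 65 is larger (554.62 vs 441.00 mm²).

layer 65 (z = 7.8 mm)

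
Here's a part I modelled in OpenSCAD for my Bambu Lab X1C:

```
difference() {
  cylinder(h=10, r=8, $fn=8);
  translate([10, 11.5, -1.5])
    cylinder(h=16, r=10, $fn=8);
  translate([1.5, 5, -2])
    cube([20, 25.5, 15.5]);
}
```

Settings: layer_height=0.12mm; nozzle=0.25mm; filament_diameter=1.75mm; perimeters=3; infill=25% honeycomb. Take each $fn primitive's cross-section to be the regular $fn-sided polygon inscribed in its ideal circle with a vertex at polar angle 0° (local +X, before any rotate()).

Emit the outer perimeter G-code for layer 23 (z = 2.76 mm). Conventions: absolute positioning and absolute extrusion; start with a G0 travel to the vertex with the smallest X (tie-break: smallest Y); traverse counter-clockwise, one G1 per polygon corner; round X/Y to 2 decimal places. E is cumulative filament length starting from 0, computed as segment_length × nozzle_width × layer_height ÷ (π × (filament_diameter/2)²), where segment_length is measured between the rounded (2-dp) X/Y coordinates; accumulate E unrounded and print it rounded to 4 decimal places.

G0 X-8.00 Y0.00 Z2.76
G1 X-5.66 Y-5.66 E0.0764
G1 X0.00 Y-8.00 E0.1528
G1 X5.66 Y-5.66 E0.2292
G1 X8.00 Y0.00 E0.3056
G1 X6.84 Y2.81 E0.3435
G1 X2.93 Y4.43 E0.3963
G1 X2.69 Y5.00 E0.4040
G1 X1.50 Y5.00 E0.4188
G1 X1.50 Y7.38 E0.4485
G1 X0.00 Y8.00 E0.4687
G1 X-5.66 Y5.66 E0.5451
G1 X-8.00 Y0.00 E0.6215

At z = 2.76 mm: the r=8 cylinder contributes a regular 8-gon of circumradius 8; the cylinder at (10, 11.5): section is a regular 8-gon, circumradius r=10; the cube at (1.5, 5) is present — its section is the full 20×25.5 rectangle; Taking the first minus the rest: starting from the r=8 cylinder, the r=10 cylinder at (10, 11.5) partially overlaps it — only the 9.21 mm² overlap (of its 282.84 mm²) is removed, clipping the outline; the 20×25.5 cube at (1.5, 5) partially overlaps it — only the 1.65 mm² overlap (of its 510.00 mm²) is removed, clipping the outline — 1 connected region. The outline is a single polygon with 12 vertices. Extrusion per mm of travel: 0.25 × 0.12 / (π × 0.875²) = 0.012473. Accumulating E over each segment gives final E = 0.6215.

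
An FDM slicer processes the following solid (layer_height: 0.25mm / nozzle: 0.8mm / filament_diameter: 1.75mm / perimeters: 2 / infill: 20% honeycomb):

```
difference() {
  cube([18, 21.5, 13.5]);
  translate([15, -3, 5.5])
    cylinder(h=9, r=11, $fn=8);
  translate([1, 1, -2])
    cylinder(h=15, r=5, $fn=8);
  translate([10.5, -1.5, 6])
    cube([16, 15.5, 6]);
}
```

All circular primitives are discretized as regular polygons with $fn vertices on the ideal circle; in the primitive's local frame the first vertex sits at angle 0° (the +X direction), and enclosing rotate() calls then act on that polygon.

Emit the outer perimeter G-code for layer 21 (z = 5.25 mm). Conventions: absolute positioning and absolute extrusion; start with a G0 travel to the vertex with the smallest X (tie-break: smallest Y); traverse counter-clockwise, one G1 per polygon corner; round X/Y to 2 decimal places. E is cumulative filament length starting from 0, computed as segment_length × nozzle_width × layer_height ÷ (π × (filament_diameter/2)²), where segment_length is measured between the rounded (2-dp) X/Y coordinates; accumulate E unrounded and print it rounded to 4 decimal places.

At z = 5.25 mm: the cube (footprint 18×21.5) is included at this height; the cylinder at (15, -3) is not intersected at this z (z outside [5.5, 14.5]); the r=5 cylinder at (1, 1) contributes a regular 8-gon of circumradius 5; the cube at (10.5, -1.5) does not reach this height (z outside [6, 12]); Subtracting the remaining from the first: starting from the 18×21.5 cube, the r=5 cylinder at (1, 1) partially overlaps it — only the 28.26 mm² overlap (of its 70.71 mm²) is removed, clipping the outline — 1 connected region. The outline is a single polygon with 8 vertices. Extrusion per mm of travel: 0.8 × 0.25 / (π × 0.875²) = 0.083150. Accumulating E over each segment gives final E = 6.4558.

G0 X0.00 Y5.59 Z5.25
G1 X1.00 Y6.00 E0.0899
G1 X4.54 Y4.54 E0.4083
G1 X6.00 Y1.00 E0.7267
G1 X5.59 Y0.00 E0.8165
G1 X18.00 Y0.00 E1.8484
G1 X18.00 Y21.50 E3.6362
G1 X0.00 Y21.50 E5.1329
G1 X0.00 Y5.59 E6.4558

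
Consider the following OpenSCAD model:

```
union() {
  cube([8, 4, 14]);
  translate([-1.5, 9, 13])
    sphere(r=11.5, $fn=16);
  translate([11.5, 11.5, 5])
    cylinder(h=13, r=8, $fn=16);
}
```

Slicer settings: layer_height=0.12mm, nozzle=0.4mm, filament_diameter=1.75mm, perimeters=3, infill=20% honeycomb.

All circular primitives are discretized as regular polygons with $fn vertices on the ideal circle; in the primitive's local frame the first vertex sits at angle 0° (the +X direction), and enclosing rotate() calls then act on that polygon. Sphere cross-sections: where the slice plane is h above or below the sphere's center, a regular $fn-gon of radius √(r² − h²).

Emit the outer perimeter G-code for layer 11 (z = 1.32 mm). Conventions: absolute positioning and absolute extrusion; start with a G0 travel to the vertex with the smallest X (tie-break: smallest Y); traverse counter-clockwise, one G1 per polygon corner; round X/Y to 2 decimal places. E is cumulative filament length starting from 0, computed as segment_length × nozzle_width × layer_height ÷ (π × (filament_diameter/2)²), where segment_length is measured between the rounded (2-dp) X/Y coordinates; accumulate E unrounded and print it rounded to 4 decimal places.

G0 X0.00 Y0.00 Z1.32
G1 X8.00 Y0.00 E0.1596
G1 X8.00 Y4.00 E0.2395
G1 X0.00 Y4.00 E0.3991
G1 X0.00 Y0.00 E0.4789

At z = 1.32 mm: the cube (footprint 8×4) is included at this height; the sphere at (-1.5, 9) does not reach this height (|z−center|=11.680 > r=11.5); the cylinder at (11.5, 11.5) does not reach this height (z outside [5, 18]); Taking the union: only the 8×4 cube is present, so the union is just that shape — 1 connected region. The outline is a single polygon with 4 vertices. Extrusion per mm of travel: 0.4 × 0.12 / (π × 0.875²) = 0.019956. Accumulating E over each segment gives final E = 0.4789.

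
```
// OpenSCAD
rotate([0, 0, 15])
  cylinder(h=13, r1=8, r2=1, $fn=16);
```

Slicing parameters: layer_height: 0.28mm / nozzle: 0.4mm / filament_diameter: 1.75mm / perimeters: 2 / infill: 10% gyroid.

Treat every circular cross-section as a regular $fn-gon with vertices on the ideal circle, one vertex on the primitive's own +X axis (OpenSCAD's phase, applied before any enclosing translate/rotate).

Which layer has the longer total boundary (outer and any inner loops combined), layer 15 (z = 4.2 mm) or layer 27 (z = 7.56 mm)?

Layer 15 (z = 4.2): the cone (r1=8→r2=1) has section circumradius 5.738 here — a regular 16-gon (perimeter = 2·16·5.738·sin(180°/16) = 35.82 mm); (whole slice rotated 15° about Z — lengths, areas and connectivity unchanged). So its perimeter = 35.82 mm. Layer 27 (z = 7.56): the cone (r1=8→r2=1) has section circumradius 3.929 here — a regular 16-gon (perimeter = 2·16·3.929·sin(180°/16) = 24.53 mm); (whole slice rotated 15° about Z — lengths, areas and connectivity unchanged). So its perimeter = 24.53 mm. Layer 15 is larger (35.82 vs 24.53 mm).

layer 15 (z = 4.2 mm)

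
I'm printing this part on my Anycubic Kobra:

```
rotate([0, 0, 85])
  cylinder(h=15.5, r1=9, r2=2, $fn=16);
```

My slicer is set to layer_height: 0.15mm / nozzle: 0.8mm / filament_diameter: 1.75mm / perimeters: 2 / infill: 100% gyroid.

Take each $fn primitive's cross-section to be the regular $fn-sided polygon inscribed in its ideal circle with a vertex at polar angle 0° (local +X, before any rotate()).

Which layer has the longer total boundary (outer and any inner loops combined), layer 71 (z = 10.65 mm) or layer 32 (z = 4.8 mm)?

layer 32 (z = 4.8 mm)

Layer 71 (z = 10.65): the cone: at t=0.687 of its height the radius interpolates to r₁+(r₂−r₁)t = 4.190, giving a regular 16-gon of that circumradius (perimeter = 2·16·4.190·sin(180°/16) = 26.16 mm); (whole slice rotated 85° about Z — lengths, areas and connectivity unchanged). So its perimeter = 26.16 mm. Layer 32 (z = 4.8): the cone contributes a regular 16-gon of circumradius 6.832 (interpolated between r1=9 and r2=2 at t=0.310) (perimeter = 2·16·6.832·sin(180°/16) = 42.65 mm); (whole slice rotated 85° about Z — lengths, areas and connectivity unchanged). So its perimeter = 42.65 mm. Layer 32 is larger (42.65 vs 26.16 mm).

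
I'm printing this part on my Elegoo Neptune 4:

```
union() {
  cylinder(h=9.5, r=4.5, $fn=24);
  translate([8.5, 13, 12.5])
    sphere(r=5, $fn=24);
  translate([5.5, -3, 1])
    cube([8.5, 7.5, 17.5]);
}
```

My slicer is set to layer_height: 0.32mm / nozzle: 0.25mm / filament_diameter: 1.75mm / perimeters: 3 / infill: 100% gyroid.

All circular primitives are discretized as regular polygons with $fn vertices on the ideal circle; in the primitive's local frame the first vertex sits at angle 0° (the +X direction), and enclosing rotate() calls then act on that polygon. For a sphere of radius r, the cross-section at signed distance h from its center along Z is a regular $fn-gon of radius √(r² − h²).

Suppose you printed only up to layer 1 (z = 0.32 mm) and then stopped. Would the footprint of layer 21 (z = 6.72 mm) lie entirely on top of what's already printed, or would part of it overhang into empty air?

Compare the two slices. At z = 0.32: the r=4.5 cylinder contributes a regular 24-gon of circumradius 4.5 (area = (24/2)·4.500²·sin(360°/24) = 62.89 mm²); the sphere at (8.5, 13) is absent (|z−center|=12.180 > r=5); the cube at (5.5, -3) is absent (z outside [1, 18.5]); Taking the union: only the r=4.5 cylinder is present, so the union is just that shape — area = 62.89 mm². At z = 6.72: the r=4.5 cylinder gives a regular 24-gon of circumradius 4.5 (constant along its height) (area = (24/2)·4.500²·sin(360°/24) = 62.89 mm²); the sphere at (8.5, 13) is not intersected at this z (|z−center|=5.780 > r=5); the 8.5×7.5 cube at (5.5, -3) contributes its full rectangle (area 63.75 mm²); Merging all regions: the 2 present regions are separate (no shared area or edge), so areas and boundary lengths simply add and each stays a separate island — area = 126.64 mm². Checking containment: at z = 6.72 the cross-section extends beyond the z = 0.32 cross-section by about 63.75 mm².

part overhangs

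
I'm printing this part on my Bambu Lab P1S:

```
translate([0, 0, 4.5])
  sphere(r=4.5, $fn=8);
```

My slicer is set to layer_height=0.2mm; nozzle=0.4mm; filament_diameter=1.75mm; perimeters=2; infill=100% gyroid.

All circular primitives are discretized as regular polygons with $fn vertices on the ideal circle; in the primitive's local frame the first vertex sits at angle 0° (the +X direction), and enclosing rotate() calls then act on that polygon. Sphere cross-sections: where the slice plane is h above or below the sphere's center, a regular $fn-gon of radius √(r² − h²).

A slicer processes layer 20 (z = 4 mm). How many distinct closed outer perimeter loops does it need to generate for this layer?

1

At z = 4 mm: the r=4.5 sphere slices to a regular 8-gon of circumradius 4.472 (√(r²−h²) with h=0.5 from center). The result has 1 disconnected region.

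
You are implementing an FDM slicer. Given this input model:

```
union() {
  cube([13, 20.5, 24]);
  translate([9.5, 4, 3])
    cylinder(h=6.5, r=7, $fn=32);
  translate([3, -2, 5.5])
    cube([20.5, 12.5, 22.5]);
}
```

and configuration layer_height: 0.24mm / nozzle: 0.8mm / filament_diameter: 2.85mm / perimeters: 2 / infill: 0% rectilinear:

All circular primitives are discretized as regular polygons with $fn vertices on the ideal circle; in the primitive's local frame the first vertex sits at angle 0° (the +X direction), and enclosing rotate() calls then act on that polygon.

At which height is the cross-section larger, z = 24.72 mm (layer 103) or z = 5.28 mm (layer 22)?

layer 22 (z = 5.28 mm)

Layer 103 (z = 24.72): the cube does not reach this height (z outside [0, 24]); the cylinder at (9.5, 4) is not intersected at this z (z outside [3, 9.5]); the cube at (3, -2) (footprint 20.5×12.5) is included at this height (area 256.25 mm²); Combining (union): only the 20.5×12.5 cube at (3, -2) is present, so the union is just that shape — area = 256.25 mm². So its area = 256.25 mm². Layer 22 (z = 5.28): the cube is present — its section is the full 13×20.5 rectangle (area 266.50 mm²); the cylinder at (9.5, 4): section is a regular 32-gon, circumradius r=7 (area = (32/2)·7.000²·sin(360°/32) = 152.95 mm²); the cube at (3, -2) does not reach this height (z outside [5.5, 28]); Taking the union: the regions partially overlap — summed areas 419.45 mm² minus the doubly-counted overlap 101.89 mm² gives 317.56 mm² — area = 317.56 mm². So its area = 317.56 mm². Layer 22 is larger (317.56 vs 256.25 mm²).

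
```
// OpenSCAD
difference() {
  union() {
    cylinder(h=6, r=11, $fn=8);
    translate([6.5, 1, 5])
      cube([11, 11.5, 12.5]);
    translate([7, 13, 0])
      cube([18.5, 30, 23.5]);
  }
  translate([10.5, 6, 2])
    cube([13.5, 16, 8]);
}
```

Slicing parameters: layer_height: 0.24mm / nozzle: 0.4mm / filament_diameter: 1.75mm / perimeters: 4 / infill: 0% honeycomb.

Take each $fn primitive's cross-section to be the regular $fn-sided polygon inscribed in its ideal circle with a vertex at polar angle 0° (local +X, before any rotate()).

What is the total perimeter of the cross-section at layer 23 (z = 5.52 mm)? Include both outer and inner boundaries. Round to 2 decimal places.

207.24 mm

At z = 5.52 mm: the cylinder: section is a regular 8-gon, circumradius r=11 (perimeter = 2·8·11.000·sin(180°/8) = 67.35 mm); the cube at (6.5, 1) (footprint 11×11.5) is included at this height (perimeter 45.00 mm); the 18.5×30 cube at (7, 13) contributes its full rectangle (perimeter 97.00 mm); Combining (union): the regions partially overlap (shared area 18.52 mm²), so the edge portions inside another operand are dropped and the merged outline is re-measured after clipping — boundary = 189.24 mm; the 13.5×16 cube at (10.5, 6) contributes its full rectangle (perimeter 59.00 mm); Subtracting the remaining from the first: starting from the result so far, the 13.5×16 cube at (10.5, 6) partially overlaps it — only the 167.00 mm² overlap (of its 216.00 mm²) is removed, clipping the outline — boundary = 207.24 mm. Overall, the cross-section has 2 separate islands. Total boundary length (outer) = 207.24 mm.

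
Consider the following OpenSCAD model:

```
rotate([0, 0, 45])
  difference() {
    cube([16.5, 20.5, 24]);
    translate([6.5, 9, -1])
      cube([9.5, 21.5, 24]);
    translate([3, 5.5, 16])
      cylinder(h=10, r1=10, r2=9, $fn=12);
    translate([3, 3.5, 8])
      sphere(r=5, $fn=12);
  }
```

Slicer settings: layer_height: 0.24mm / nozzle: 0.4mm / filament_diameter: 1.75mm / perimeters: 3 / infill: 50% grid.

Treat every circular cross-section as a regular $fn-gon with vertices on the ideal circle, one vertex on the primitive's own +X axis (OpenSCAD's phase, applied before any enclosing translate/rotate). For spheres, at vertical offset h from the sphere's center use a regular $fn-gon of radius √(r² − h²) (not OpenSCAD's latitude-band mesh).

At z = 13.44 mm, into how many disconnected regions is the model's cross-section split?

At z = 13.44 mm: the cube (footprint 16.5×20.5) is included at this height; the cube at (6.5, 9) is present — its section is the full 9.5×21.5 rectangle; the cone at (3, 5.5) does not reach this height (z outside [16, 26]); the sphere at (3, 3.5) is not intersected at this z (|z−center|=5.440 > r=5); Subtracting the remaining from the first: starting from the 16.5×20.5 cube, the 9.5×21.5 cube at (6.5, 9) partially overlaps it — only the 109.25 mm² overlap (of its 204.25 mm²) is removed, clipping the outline — 1 connected region; (whole slice rotated 45° about Z — lengths, areas and connectivity unchanged). The result has 1 disconnected region.

1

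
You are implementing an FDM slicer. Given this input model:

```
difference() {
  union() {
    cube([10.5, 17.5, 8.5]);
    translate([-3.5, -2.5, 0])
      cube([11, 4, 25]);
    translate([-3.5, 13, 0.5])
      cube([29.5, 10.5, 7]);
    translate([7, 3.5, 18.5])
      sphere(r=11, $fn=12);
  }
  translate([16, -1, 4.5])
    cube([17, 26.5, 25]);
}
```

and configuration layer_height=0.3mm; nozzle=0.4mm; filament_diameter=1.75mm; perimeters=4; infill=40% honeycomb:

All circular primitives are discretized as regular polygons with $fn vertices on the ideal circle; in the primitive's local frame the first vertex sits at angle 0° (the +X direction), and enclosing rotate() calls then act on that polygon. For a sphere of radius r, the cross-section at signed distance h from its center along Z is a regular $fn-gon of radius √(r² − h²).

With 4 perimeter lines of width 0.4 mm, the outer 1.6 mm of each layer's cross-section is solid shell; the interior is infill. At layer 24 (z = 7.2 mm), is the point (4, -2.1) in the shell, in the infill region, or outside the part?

At z = 7.2 mm: the cube (footprint 10.5×17.5) is included at this height; the 11×4 cube at (-3.5, -2.5) contributes its full rectangle; the cube at (-3.5, 13) (footprint 29.5×10.5) is included at this height; the sphere at (7, 3.5) does not reach this height (|z−center|=11.300 > r=11); Merging all regions: the regions partially overlap (shared area 58.50 mm²), so overlapping operands fuse into one piece — 1 connected region; the 17×26.5 cube at (16, -1) contributes its full rectangle; Taking the first minus the rest: starting from that combined region, the 17×26.5 cube at (16, -1) partially overlaps it — only the 105.00 mm² overlap (of its 450.50 mm²) is removed, clipping the outline — 1 connected region. Overall, the cross-section is a single solid region. The nearest boundary edge runs (7.50, -2.50)→(-3.50, -2.50); distance from the point to it = 0.40 mm. The point is inside the cross-section, 0.40 mm from the nearest boundary — within the 1.6 mm shell band (4 × 0.4).

shell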